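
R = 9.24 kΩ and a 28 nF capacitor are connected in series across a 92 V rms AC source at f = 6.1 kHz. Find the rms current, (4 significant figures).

ω = 2πf = 38330 rad/s
X_C = 1/(ωC) = 931.8 Ω
Z = 9240 − j931.8 Ω
|Z| = √(9240² + 931.8²) = 9287 Ω
I = V/|Z| = 92/9287 = 9.906 mA

9.906 mA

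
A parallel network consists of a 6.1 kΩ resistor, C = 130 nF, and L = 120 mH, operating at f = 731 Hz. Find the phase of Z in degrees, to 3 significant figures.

82.3°

ω = 2πf = 4593 rad/s
X_L = ωL = 551 Ω
X_C = 1/(ωC) = 1670 Ω
Parallel: admittances add. Y = 1/R + 1/(jωL) + jωC
Y = (0.000164 − j0.00122) S
|Y| = 0.00123 S → |Z| = 1/|Y| = 814 Ω, ∠Z = −∠Y = 82.3°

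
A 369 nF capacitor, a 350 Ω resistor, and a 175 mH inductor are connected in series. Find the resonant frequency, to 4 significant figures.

ω₀ = 1/√(LC) = 1/√(0.175 × 3.69e-07) = 3935 rad/s
f₀ = ω₀/(2π) = 626.3 Hz

626.3 Hz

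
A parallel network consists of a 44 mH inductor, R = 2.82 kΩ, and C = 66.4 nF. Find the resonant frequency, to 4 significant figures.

2.944 kHz

ω₀ = 1/√(LC) = 1/√(0.044 × 6.64e-08) = 18500 rad/s
f₀ = ω₀/(2π) = 2.944 kHz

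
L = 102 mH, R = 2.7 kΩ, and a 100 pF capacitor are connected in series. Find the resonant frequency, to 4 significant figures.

49.83 kHz

ω₀ = 1/√(LC) = 1/√(0.102 × 1e-10) = 313100 rad/s
f₀ = ω₀/(2π) = 49.83 kHz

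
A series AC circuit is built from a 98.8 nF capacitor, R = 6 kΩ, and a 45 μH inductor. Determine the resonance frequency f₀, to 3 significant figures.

75.5 kHz

ω₀ = 1/√(LC) = 1/√(4.5e-05 × 9.88e-08) = 474300 rad/s
f₀ = ω₀/(2π) = 75.5 kHz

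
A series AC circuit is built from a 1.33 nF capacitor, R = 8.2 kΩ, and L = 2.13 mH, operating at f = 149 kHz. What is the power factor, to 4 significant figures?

0.9896

ω = 2πf = 936200 rad/s
X_L = ωL = 1994 Ω
X_C = 1/(ωC) = 803.1 Ω
Net reactance X = X_L − X_C = 1191 Ω
Z = 8200 + j1191 Ω
|Z| = √(8200² + 1191²) = 8286 Ω
∠Z = arctan(1191/8200) = 8.264°
cos φ = cos(8.264°) = 0.9896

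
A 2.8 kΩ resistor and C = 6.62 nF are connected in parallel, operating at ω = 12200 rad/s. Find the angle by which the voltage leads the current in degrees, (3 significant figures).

-12.7°

X_C = 1/(ωC) = 12400 Ω
Parallel: admittances add. Y = 1/R + jωC
Y = (0.000357 + j8.08e-05) S
|Y| = 0.000366 S → |Z| = 1/|Y| = 2730 Ω, ∠Z = −∠Y = -12.7°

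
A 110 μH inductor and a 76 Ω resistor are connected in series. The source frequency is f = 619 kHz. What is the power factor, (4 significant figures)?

ω = 2πf = 3.889e+06 rad/s
X_L = ωL = 427.8 Ω
Z = 76.00 + j427.8 Ω
|Z| = √(76.00² + 427.8²) = 434.5 Ω
∠Z = arctan(427.8/76.00) = 79.93°
cos φ = cos(79.93°) = 0.1749

0.1749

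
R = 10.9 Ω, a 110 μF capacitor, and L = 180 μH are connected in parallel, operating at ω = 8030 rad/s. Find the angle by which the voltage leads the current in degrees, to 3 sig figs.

X_L = ωL = 1.45 Ω
X_C = 1/(ωC) = 1.13 Ω
Parallel: admittances add. Y = 1/R + 1/(jωL) + jωC
Y = (0.0917 + j0.191) S
|Y| = 0.212 S → |Z| = 1/|Y| = 4.71 Ω, ∠Z = −∠Y = -64.4°

-64.4°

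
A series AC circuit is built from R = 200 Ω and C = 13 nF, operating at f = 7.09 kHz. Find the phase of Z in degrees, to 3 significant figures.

-83.4°

ω = 2πf = 44550 rad/s
X_C = 1/(ωC) = 1730 Ω
Z = 200 − j1730 Ω
|Z| = √(200² + 1730²) = 1740 Ω
∠Z = arctan(-1730/200) = -83.4°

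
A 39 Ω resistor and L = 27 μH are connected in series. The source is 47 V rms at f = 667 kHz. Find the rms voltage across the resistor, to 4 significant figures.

15.32 V

ω = 2πf = 4.191e+06 rad/s
X_L = ωL = 113.2 Ω
Z = 39.00 + j113.2 Ω
|Z| = √(39.00² + 113.2²) = 119.7 Ω
I = V/|Z| = 392.7 mA
V_R = I·|Z_R| = 0.3927 × 39.00 = 15.32 V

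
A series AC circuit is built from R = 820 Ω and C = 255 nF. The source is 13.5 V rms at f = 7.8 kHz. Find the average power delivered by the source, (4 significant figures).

ω = 2πf = 49010 rad/s
X_C = 1/(ωC) = 80.02 Ω
Z = 820.0 − j80.02 Ω
|Z| = √(820.0² + 80.02²) = 823.9 Ω
∠Z = arctan(-80.02/820.0) = -5.573°
I = V/|Z| = 16.39 mA
P = VI cos φ = 13.5 × 0.01639 × cos(-5.573°) = 220.2 mW

220.2 mW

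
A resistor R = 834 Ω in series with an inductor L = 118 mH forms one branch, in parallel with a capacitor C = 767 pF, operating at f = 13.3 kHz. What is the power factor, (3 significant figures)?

0.227

ω = 2πf = 83570 rad/s
X_L = ωL = 9860 Ω
X_C = 1/(ωC) = 15600 Ω
Branch 1 (R+jX_L): Z₁ = 834 + j9860 Ω, |Z₁| = 9900 Ω
Branch 2 (−jX_C): Z₂ = −j15600 Ω
Parallel: Z = Z₁Z₂/(Z₁+Z₂), |Z| = 26600 Ω, ∠Z = 76.9°
cos φ = cos(76.9°) = 0.227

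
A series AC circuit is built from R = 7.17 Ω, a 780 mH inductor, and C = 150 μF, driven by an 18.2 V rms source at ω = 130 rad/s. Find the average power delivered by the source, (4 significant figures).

926.6 mW

X_L = ωL = 101.4 Ω
X_C = 1/(ωC) = 51.28 Ω
Net reactance X = X_L − X_C = 50.12 Ω
Z = 7.170 + j50.12 Ω
|Z| = √(7.170² + 50.12²) = 50.63 Ω
∠Z = arctan(50.12/7.170) = 81.86°
I = V/|Z| = 359.5 mA
P = VI cos φ = 18.2 × 0.3595 × cos(81.86°) = 926.6 mW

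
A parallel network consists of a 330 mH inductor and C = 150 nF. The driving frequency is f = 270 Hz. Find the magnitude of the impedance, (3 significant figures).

653 Ω

ω = 2πf = 1696 rad/s
X_L = ωL = 560 Ω
X_C = 1/(ωC) = 3930 Ω
Parallel: admittances add. Y = 1/(jωL) + jωC
Y = (0 − j0.00153) S
|Y| = 0.00153 S → |Z| = 1/|Y| = 653 Ω, ∠Z = −∠Y = 90.0°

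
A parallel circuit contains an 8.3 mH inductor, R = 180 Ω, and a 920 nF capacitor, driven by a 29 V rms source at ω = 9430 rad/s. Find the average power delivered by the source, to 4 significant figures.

X_L = ωL = 78.27 Ω
X_C = 1/(ωC) = 115.3 Ω
Parallel: admittances add. Y = 1/R + 1/(jωL) + jωC
Y = (0.005556 − j0.004101) S
|Y| = 0.006905 S → |Z| = 1/|Y| = 144.8 Ω, ∠Z = −∠Y = 36.43°
I = V/|Z| = 200.2 mA
P = VI cos φ = 29 × 0.2002 × cos(36.43°) = 4.672 W

4.672 W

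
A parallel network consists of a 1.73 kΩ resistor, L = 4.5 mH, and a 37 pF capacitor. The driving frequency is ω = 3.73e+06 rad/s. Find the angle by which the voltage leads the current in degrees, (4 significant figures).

X_L = ωL = 16780 Ω
X_C = 1/(ωC) = 7246 Ω
Parallel: admittances add. Y = 1/R + 1/(jωL) + jωC
Y = (0.0005780 + j7.843e-05) S
|Y| = 0.0005833 S → |Z| = 1/|Y| = 1714 Ω, ∠Z = −∠Y = -7.727°

-7.727°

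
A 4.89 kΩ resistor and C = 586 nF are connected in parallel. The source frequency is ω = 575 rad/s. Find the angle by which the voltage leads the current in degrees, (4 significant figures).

-58.75°

X_C = 1/(ωC) = 2968 Ω
Parallel: admittances add. Y = 1/R + jωC
Y = (0.0002045 + j0.0003369) S
|Y| = 0.0003942 S → |Z| = 1/|Y| = 2537 Ω, ∠Z = −∠Y = -58.75°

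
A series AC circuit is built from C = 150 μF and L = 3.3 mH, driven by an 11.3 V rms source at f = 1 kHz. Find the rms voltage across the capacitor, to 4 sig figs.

ω = 2πf = 6283 rad/s
X_L = ωL = 20.73 Ω
X_C = 1/(ωC) = 1.061 Ω
Net reactance X = X_L − X_C = 19.67 Ω
Z = j19.67 Ω
|Z| = √(0² + 19.67²) = 19.67 Ω
I = V/|Z| = 574.4 mA
V_C = I·|Z_C| = 0.5744 × 1.061 = 0.6094 V

0.6094 V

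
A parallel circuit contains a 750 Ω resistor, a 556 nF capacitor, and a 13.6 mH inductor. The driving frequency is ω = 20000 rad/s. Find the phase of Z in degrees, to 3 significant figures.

-79.8°

X_L = ωL = 272 Ω
X_C = 1/(ωC) = 89.9 Ω
Parallel: admittances add. Y = 1/R + 1/(jωL) + jωC
Y = (0.00133 + j0.00744) S
|Y| = 0.00756 S → |Z| = 1/|Y| = 132 Ω, ∠Z = −∠Y = -79.8°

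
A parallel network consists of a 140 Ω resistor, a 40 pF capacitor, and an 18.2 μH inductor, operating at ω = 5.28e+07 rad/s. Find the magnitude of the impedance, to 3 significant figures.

138 Ω

X_L = ωL = 961 Ω
X_C = 1/(ωC) = 473 Ω
Parallel: admittances add. Y = 1/R + 1/(jωL) + jωC
Y = (0.00714 + j0.00107) S
|Y| = 0.00722 S → |Z| = 1/|Y| = 138 Ω, ∠Z = −∠Y = -8.53°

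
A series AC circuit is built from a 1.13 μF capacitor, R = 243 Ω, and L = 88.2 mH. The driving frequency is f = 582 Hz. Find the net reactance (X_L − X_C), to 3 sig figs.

80.5 Ω

ω = 2πf = 3657 rad/s
X_L = ωL = 323 Ω
X_C = 1/(ωC) = 242 Ω
X = 323 − 242 = 80.5 Ω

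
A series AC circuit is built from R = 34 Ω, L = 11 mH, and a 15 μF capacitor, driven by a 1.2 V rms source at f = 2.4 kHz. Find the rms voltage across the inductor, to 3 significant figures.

ω = 2πf = 15080 rad/s
X_L = ωL = 166 Ω
X_C = 1/(ωC) = 4.42 Ω
Net reactance X = X_L − X_C = 161 Ω
Z = 34.0 + j161 Ω
|Z| = √(34.0² + 161²) = 165 Ω
I = V/|Z| = 7.27 mA
V_L = I·|Z_L| = 0.00727 × 166 = 1.21 V

1.21 V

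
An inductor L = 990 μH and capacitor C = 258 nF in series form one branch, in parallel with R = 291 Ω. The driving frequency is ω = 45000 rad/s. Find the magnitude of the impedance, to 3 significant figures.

41.2 Ω

X_L = ωL = 44.5 Ω
X_C = 1/(ωC) = 86.1 Ω
Branch 1: Z₁ = R = 291 Ω
Branch 2 (series LC): Z₂ = j(X_L − X_C) = −j41.6 Ω
Parallel: Z = Z₁Z₂/(Z₁+Z₂), |Z| = 41.2 Ω, ∠Z = -81.9°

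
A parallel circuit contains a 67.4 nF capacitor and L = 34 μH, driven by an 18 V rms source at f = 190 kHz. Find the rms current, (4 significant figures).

ω = 2πf = 1.194e+06 rad/s
X_L = ωL = 40.59 Ω
X_C = 1/(ωC) = 12.43 Ω
Parallel: admittances add. Y = 1/(jωL) + jωC
Y = (0 + j0.05583) S
|Y| = 0.05583 S → |Z| = 1/|Y| = 17.91 Ω, ∠Z = −∠Y = -90.00°
I = V/|Z| = 18/17.91 = 1.005 A

1.005 A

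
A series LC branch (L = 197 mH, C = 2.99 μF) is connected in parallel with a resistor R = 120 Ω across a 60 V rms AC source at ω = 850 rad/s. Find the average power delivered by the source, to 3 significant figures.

X_L = ωL = 167 Ω
X_C = 1/(ωC) = 393 Ω
Branch 1: Z₁ = R = 120 Ω
Branch 2 (series LC): Z₂ = j(X_L − X_C) = −j226 Ω
Parallel: Z = Z₁Z₂/(Z₁+Z₂), |Z| = 106 Ω, ∠Z = -28.0°
I = V/|Z| = 566 mA
P = VI cos φ = 60 × 0.566 × cos(-28.0°) = 30.0 W

30.0 W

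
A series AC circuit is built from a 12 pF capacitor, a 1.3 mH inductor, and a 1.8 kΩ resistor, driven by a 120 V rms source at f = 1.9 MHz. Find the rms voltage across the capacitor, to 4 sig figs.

ω = 2πf = 1.194e+07 rad/s
X_L = ωL = 15520 Ω
X_C = 1/(ωC) = 6980 Ω
Net reactance X = X_L − X_C = 8539 Ω
Z = 1800 + j8539 Ω
|Z| = √(1800² + 8539²) = 8727 Ω
I = V/|Z| = 13.75 mA
V_C = I·|Z_C| = 0.01375 × 6980 = 95.99 V

95.99 V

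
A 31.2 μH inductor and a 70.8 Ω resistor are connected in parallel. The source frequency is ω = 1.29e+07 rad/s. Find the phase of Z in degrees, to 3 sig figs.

9.98°

X_L = ωL = 402 Ω
Parallel: admittances add. Y = 1/R + 1/(jωL)
Y = (0.0141 − j0.00248) S
|Y| = 0.0143 S → |Z| = 1/|Y| = 69.7 Ω, ∠Z = −∠Y = 9.98°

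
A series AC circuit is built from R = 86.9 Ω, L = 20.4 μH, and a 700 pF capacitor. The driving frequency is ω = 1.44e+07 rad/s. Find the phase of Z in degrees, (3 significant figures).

X_L = ωL = 294 Ω
X_C = 1/(ωC) = 99.2 Ω
Net reactance X = X_L − X_C = 195 Ω
Z = 86.9 + j195 Ω
|Z| = √(86.9² + 195²) = 213 Ω
∠Z = arctan(195/86.9) = 65.9°

65.9°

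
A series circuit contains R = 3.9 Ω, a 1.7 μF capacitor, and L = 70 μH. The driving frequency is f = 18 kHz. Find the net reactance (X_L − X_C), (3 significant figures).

2.72 Ω

ω = 2πf = 113100 rad/s
X_L = ωL = 7.92 Ω
X_C = 1/(ωC) = 5.20 Ω
X = 7.92 − 5.20 = 2.72 Ω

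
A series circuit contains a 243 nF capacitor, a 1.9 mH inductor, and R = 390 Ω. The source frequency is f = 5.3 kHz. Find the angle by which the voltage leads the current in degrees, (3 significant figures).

-8.79°

ω = 2πf = 33300 rad/s
X_L = ωL = 63.3 Ω
X_C = 1/(ωC) = 124 Ω
Net reactance X = X_L − X_C = -60.3 Ω
Z = 390 − j60.3 Ω
|Z| = √(390² + 60.3²) = 395 Ω
∠Z = arctan(-60.3/390) = -8.79°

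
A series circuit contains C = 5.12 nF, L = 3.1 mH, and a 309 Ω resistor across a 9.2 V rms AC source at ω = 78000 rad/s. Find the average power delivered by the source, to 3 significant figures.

X_L = ωL = 242 Ω
X_C = 1/(ωC) = 2500 Ω
Net reactance X = X_L − X_C = -2260 Ω
Z = 309 − j2260 Ω
|Z| = √(309² + 2260²) = 2280 Ω
∠Z = arctan(-2260/309) = -82.2°
I = V/|Z| = 4.03 mA
P = VI cos φ = 9.2 × 0.00403 × cos(-82.2°) = 5.02 mW

5.02 mW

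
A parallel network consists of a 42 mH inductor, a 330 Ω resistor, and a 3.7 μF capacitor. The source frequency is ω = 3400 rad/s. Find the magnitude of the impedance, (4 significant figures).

157.5 Ω

X_L = ωL = 142.8 Ω
X_C = 1/(ωC) = 79.49 Ω
Parallel: admittances add. Y = 1/R + 1/(jωL) + jωC
Y = (0.003030 + j0.005577) S
|Y| = 0.006347 S → |Z| = 1/|Y| = 157.5 Ω, ∠Z = −∠Y = -61.48°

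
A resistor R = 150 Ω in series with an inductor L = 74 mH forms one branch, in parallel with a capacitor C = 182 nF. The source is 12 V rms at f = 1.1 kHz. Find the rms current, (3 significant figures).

ω = 2πf = 6912 rad/s
X_L = ωL = 511 Ω
X_C = 1/(ωC) = 795 Ω
Branch 1 (R+jX_L): Z₁ = 150 + j511 Ω, |Z₁| = 533 Ω
Branch 2 (−jX_C): Z₂ = −j795 Ω
Parallel: Z = Z₁Z₂/(Z₁+Z₂), |Z| = 1320 Ω, ∠Z = 45.8°
I = V/|Z| = 12/1320 = 9.08 mA

9.08 mA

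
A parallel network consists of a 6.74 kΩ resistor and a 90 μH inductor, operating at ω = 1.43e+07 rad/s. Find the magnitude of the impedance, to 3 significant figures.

X_L = ωL = 1290 Ω
Parallel: admittances add. Y = 1/R + 1/(jωL)
Y = (0.000148 − j0.000777) S
|Y| = 0.000791 S → |Z| = 1/|Y| = 1260 Ω, ∠Z = −∠Y = 79.2°

1260 Ω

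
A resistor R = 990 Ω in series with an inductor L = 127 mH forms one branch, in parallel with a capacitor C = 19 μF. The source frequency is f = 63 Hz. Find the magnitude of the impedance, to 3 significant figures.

133 Ω

ω = 2πf = 395.8 rad/s
X_L = ωL = 50.3 Ω
X_C = 1/(ωC) = 133 Ω
Branch 1 (R+jX_L): Z₁ = 990 + j50.3 Ω, |Z₁| = 991 Ω
Branch 2 (−jX_C): Z₂ = −j133 Ω
Parallel: Z = Z₁Z₂/(Z₁+Z₂), |Z| = 133 Ω, ∠Z = -82.3°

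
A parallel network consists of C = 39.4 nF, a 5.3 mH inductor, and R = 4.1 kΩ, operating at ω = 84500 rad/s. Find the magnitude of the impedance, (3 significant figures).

890 Ω

X_L = ωL = 448 Ω
X_C = 1/(ωC) = 300 Ω
Parallel: admittances add. Y = 1/R + 1/(jωL) + jωC
Y = (0.000244 + j0.00110) S
|Y| = 0.00112 S → |Z| = 1/|Y| = 890 Ω, ∠Z = −∠Y = -77.5°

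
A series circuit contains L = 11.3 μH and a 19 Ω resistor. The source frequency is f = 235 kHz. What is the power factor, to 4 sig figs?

0.7514

ω = 2πf = 1.477e+06 rad/s
X_L = ωL = 16.68 Ω
Z = 19.00 + j16.68 Ω
|Z| = √(19.00² + 16.68²) = 25.29 Ω
∠Z = arctan(16.68/19.00) = 41.29°
cos φ = cos(41.29°) = 0.7514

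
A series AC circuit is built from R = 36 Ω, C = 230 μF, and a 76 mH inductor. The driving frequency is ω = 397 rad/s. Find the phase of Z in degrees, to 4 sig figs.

28.10°

X_L = ωL = 30.17 Ω
X_C = 1/(ωC) = 10.95 Ω
Net reactance X = X_L − X_C = 19.22 Ω
Z = 36.00 + j19.22 Ω
|Z| = √(36.00² + 19.22²) = 40.81 Ω
∠Z = arctan(19.22/36.00) = 28.10°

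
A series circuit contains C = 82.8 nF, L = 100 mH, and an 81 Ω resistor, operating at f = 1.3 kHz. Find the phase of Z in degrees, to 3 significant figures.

ω = 2πf = 8168 rad/s
X_L = ωL = 817 Ω
X_C = 1/(ωC) = 1480 Ω
Net reactance X = X_L − X_C = -662 Ω
Z = 81.0 − j662 Ω
|Z| = √(81.0² + 662²) = 667 Ω
∠Z = arctan(-662/81.0) = -83.0°

-83.0°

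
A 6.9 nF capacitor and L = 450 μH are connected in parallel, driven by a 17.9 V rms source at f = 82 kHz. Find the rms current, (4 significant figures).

ω = 2πf = 515200 rad/s
X_L = ωL = 231.8 Ω
X_C = 1/(ωC) = 281.3 Ω
Parallel: admittances add. Y = 1/(jωL) + jωC
Y = (0 − j0.0007581) S
|Y| = 0.0007581 S → |Z| = 1/|Y| = 1319 Ω, ∠Z = −∠Y = 90.00°
I = V/|Z| = 17.9/1319 = 13.57 mA

13.57 mA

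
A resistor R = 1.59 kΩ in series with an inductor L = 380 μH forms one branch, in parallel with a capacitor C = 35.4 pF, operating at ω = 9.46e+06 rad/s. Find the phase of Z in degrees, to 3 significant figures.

X_L = ωL = 3590 Ω
X_C = 1/(ωC) = 2990 Ω
Branch 1 (R+jX_L): Z₁ = 1590 + j3590 Ω, |Z₁| = 3930 Ω
Branch 2 (−jX_C): Z₂ = −j2990 Ω
Parallel: Z = Z₁Z₂/(Z₁+Z₂), |Z| = 6890 Ω, ∠Z = -44.8°

-44.8°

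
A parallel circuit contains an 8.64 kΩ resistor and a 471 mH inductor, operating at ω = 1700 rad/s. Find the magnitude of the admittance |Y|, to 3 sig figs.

1.25 mS

X_L = ωL = 801 Ω
Parallel: admittances add. Y = 1/R + 1/(jωL)
Y = (0.000116 − j0.00125) S
|Y| = 0.00125 S → |Z| = 1/|Y| = 797 Ω, ∠Z = −∠Y = 84.7°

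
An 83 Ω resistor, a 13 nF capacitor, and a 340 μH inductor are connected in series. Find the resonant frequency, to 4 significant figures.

75.70 kHz

ω₀ = 1/√(LC) = 1/√(0.00034 × 1.3e-08) = 475700 rad/s
f₀ = ω₀/(2π) = 75.70 kHz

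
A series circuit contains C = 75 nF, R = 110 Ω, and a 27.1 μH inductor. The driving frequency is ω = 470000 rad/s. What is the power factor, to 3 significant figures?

X_L = ωL = 12.7 Ω
X_C = 1/(ωC) = 28.4 Ω
Net reactance X = X_L − X_C = -15.6 Ω
Z = 110 − j15.6 Ω
|Z| = √(110² + 15.6²) = 111 Ω
∠Z = arctan(-15.6/110) = -8.09°
cos φ = cos(-8.09°) = 0.990

0.990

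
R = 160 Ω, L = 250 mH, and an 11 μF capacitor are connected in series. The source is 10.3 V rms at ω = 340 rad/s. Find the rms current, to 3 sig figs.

X_L = ωL = 85.0 Ω
X_C = 1/(ωC) = 267 Ω
Net reactance X = X_L − X_C = -182 Ω
Z = 160 − j182 Ω
|Z| = √(160² + 182²) = 243 Ω
I = V/|Z| = 10.3/243 = 42.5 mA

42.5 mA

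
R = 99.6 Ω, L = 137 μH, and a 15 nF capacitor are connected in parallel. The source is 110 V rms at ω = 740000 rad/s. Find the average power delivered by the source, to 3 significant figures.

121 W

X_L = ωL = 101 Ω
X_C = 1/(ωC) = 90.1 Ω
Parallel: admittances add. Y = 1/R + 1/(jωL) + jωC
Y = (0.0100 + j0.00124) S
|Y| = 0.0101 S → |Z| = 1/|Y| = 98.9 Ω, ∠Z = −∠Y = -7.02°
I = V/|Z| = 1.11 A
P = VI cos φ = 110 × 1.11 × cos(-7.02°) = 121 W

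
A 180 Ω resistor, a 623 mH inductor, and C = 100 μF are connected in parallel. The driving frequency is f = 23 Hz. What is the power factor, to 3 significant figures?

ω = 2πf = 144.5 rad/s
X_L = ωL = 90.0 Ω
X_C = 1/(ωC) = 69.2 Ω
Parallel: admittances add. Y = 1/R + 1/(jωL) + jωC
Y = (0.00556 + j0.00334) S
|Y| = 0.00648 S → |Z| = 1/|Y| = 154 Ω, ∠Z = −∠Y = -31.0°
cos φ = cos(-31.0°) = 0.857

0.857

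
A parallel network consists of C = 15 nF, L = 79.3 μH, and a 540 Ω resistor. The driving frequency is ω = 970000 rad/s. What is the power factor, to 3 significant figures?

0.767

X_L = ωL = 76.9 Ω
X_C = 1/(ωC) = 68.7 Ω
Parallel: admittances add. Y = 1/R + 1/(jωL) + jωC
Y = (0.00185 + j0.00155) S
|Y| = 0.00241 S → |Z| = 1/|Y| = 414 Ω, ∠Z = −∠Y = -39.9°
cos φ = cos(-39.9°) = 0.767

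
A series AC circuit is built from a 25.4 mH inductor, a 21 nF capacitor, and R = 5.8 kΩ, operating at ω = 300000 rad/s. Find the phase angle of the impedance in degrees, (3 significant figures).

52.1°

X_L = ωL = 7620 Ω
X_C = 1/(ωC) = 159 Ω
Net reactance X = X_L − X_C = 7460 Ω
Z = 5800 + j7460 Ω
|Z| = √(5800² + 7460²) = 9450 Ω
∠Z = arctan(7460/5800) = 52.1°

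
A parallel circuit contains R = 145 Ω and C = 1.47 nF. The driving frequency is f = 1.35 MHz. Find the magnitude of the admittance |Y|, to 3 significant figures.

14.2 mS

ω = 2πf = 8.482e+06 rad/s
X_C = 1/(ωC) = 80.2 Ω
Parallel: admittances add. Y = 1/R + jωC
Y = (0.00690 + j0.0125) S
|Y| = 0.0142 S → |Z| = 1/|Y| = 70.2 Ω, ∠Z = −∠Y = -61.1°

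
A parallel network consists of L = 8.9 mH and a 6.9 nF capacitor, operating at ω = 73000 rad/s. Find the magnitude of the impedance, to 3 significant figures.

X_L = ωL = 650 Ω
X_C = 1/(ωC) = 1990 Ω
Parallel: admittances add. Y = 1/(jωL) + jωC
Y = (0 − j0.00104) S
|Y| = 0.00104 S → |Z| = 1/|Y| = 966 Ω, ∠Z = −∠Y = 90.0°

966 Ω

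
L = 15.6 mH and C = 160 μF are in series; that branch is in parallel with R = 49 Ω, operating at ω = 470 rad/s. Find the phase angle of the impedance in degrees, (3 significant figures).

X_L = ωL = 7.33 Ω
X_C = 1/(ωC) = 13.3 Ω
Branch 1: Z₁ = R = 49.0 Ω
Branch 2 (series LC): Z₂ = j(X_L − X_C) = −j5.97 Ω
Parallel: Z = Z₁Z₂/(Z₁+Z₂), |Z| = 5.92 Ω, ∠Z = -83.1°

-83.1°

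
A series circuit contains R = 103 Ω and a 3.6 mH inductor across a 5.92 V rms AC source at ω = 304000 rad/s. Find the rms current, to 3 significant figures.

X_L = ωL = 1090 Ω
Z = 103 + j1090 Ω
|Z| = √(103² + 1090²) = 1100 Ω
I = V/|Z| = 5.92/1100 = 5.39 mA

5.39 mA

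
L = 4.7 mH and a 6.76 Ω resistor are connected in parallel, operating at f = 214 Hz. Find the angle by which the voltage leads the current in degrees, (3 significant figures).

46.9°

ω = 2πf = 1345 rad/s
X_L = ωL = 6.32 Ω
Parallel: admittances add. Y = 1/R + 1/(jωL)
Y = (0.148 − j0.158) S
|Y| = 0.217 S → |Z| = 1/|Y| = 4.62 Ω, ∠Z = −∠Y = 46.9°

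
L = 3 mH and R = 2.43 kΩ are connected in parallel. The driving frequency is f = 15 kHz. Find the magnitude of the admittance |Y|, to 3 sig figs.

3.56 mS

ω = 2πf = 94250 rad/s
X_L = ωL = 283 Ω
Parallel: admittances add. Y = 1/R + 1/(jωL)
Y = (0.000412 − j0.00354) S
|Y| = 0.00356 S → |Z| = 1/|Y| = 281 Ω, ∠Z = −∠Y = 83.4°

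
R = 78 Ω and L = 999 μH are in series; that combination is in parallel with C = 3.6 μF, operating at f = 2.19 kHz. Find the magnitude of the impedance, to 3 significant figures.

20.4 Ω

ω = 2πf = 13760 rad/s
X_L = ωL = 13.7 Ω
X_C = 1/(ωC) = 20.2 Ω
Branch 1 (R+jX_L): Z₁ = 78.0 + j13.7 Ω, |Z₁| = 79.2 Ω
Branch 2 (−jX_C): Z₂ = −j20.2 Ω
Parallel: Z = Z₁Z₂/(Z₁+Z₂), |Z| = 20.4 Ω, ∠Z = -75.3°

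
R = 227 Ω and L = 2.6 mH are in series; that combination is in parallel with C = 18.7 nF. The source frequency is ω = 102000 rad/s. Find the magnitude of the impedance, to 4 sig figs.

531.3 Ω

X_L = ωL = 265.2 Ω
X_C = 1/(ωC) = 524.3 Ω
Branch 1 (R+jX_L): Z₁ = 227.0 + j265.2 Ω, |Z₁| = 349.1 Ω
Branch 2 (−jX_C): Z₂ = −j524.3 Ω
Parallel: Z = Z₁Z₂/(Z₁+Z₂), |Z| = 531.3 Ω, ∠Z = 8.213°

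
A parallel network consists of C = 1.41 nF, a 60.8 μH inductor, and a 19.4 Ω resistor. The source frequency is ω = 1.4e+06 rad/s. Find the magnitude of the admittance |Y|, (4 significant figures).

X_L = ωL = 85.12 Ω
X_C = 1/(ωC) = 506.6 Ω
Parallel: admittances add. Y = 1/R + 1/(jωL) + jωC
Y = (0.05155 − j0.009774) S
|Y| = 0.05246 S → |Z| = 1/|Y| = 19.06 Ω, ∠Z = −∠Y = 10.74°

52.46 mS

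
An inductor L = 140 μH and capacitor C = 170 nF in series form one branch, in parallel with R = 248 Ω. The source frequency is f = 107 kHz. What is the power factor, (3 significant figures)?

0.325

ω = 2πf = 672300 rad/s
X_L = ωL = 94.1 Ω
X_C = 1/(ωC) = 8.75 Ω
Branch 1: Z₁ = R = 248 Ω
Branch 2 (series LC): Z₂ = j(X_L − X_C) = j85.4 Ω
Parallel: Z = Z₁Z₂/(Z₁+Z₂), |Z| = 80.7 Ω, ∠Z = 71.0°
cos φ = cos(71.0°) = 0.325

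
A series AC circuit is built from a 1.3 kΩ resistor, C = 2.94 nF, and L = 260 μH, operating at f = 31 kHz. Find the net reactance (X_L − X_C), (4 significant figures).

ω = 2πf = 194800 rad/s
X_L = ωL = 50.64 Ω
X_C = 1/(ωC) = 1746 Ω
X = 50.64 − 1746 = -1696 Ω

-1696 Ω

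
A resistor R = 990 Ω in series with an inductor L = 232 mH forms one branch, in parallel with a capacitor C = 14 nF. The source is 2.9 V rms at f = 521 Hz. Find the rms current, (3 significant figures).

ω = 2πf = 3274 rad/s
X_L = ωL = 759 Ω
X_C = 1/(ωC) = 21800 Ω
Branch 1 (R+jX_L): Z₁ = 990 + j759 Ω, |Z₁| = 1250 Ω
Branch 2 (−jX_C): Z₂ = −j21800 Ω
Parallel: Z = Z₁Z₂/(Z₁+Z₂), |Z| = 1290 Ω, ∠Z = 34.8°
I = V/|Z| = 2.9/1290 = 2.25 mA

2.25 mA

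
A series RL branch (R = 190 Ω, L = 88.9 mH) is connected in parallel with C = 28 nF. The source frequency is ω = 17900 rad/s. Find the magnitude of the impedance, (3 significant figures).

7160 Ω

X_L = ωL = 1590 Ω
X_C = 1/(ωC) = 2000 Ω
Branch 1 (R+jX_L): Z₁ = 190 + j1590 Ω, |Z₁| = 1600 Ω
Branch 2 (−jX_C): Z₂ = −j2000 Ω
Parallel: Z = Z₁Z₂/(Z₁+Z₂), |Z| = 7160 Ω, ∠Z = 58.0°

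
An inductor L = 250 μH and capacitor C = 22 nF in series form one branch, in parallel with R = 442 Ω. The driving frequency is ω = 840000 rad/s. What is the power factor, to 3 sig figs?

0.333

X_L = ωL = 210 Ω
X_C = 1/(ωC) = 54.1 Ω
Branch 1: Z₁ = R = 442 Ω
Branch 2 (series LC): Z₂ = j(X_L − X_C) = j156 Ω
Parallel: Z = Z₁Z₂/(Z₁+Z₂), |Z| = 147 Ω, ∠Z = 70.6°
cos φ = cos(70.6°) = 0.333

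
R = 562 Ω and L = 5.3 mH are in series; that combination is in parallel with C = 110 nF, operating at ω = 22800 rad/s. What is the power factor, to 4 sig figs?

X_L = ωL = 120.8 Ω
X_C = 1/(ωC) = 398.7 Ω
Branch 1 (R+jX_L): Z₁ = 562.0 + j120.8 Ω, |Z₁| = 574.8 Ω
Branch 2 (−jX_C): Z₂ = −j398.7 Ω
Parallel: Z = Z₁Z₂/(Z₁+Z₂), |Z| = 365.6 Ω, ∠Z = -51.55°
cos φ = cos(-51.55°) = 0.6218

0.6218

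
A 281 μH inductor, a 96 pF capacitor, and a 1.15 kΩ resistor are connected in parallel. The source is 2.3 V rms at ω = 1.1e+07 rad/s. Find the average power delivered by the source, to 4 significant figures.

X_L = ωL = 3091 Ω
X_C = 1/(ωC) = 947.0 Ω
Parallel: admittances add. Y = 1/R + 1/(jωL) + jωC
Y = (0.0008696 + j0.0007325) S
|Y| = 0.001137 S → |Z| = 1/|Y| = 879.5 Ω, ∠Z = −∠Y = -40.11°
I = V/|Z| = 2.615 mA
P = VI cos φ = 2.3 × 0.002615 × cos(-40.11°) = 4.600 mW

4.600 mW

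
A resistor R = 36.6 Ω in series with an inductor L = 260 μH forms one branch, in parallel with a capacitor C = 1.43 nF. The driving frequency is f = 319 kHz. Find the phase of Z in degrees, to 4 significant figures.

ω = 2πf = 2.004e+06 rad/s
X_L = ωL = 521.1 Ω
X_C = 1/(ωC) = 348.9 Ω
Branch 1 (R+jX_L): Z₁ = 36.60 + j521.1 Ω, |Z₁| = 522.4 Ω
Branch 2 (−jX_C): Z₂ = −j348.9 Ω
Parallel: Z = Z₁Z₂/(Z₁+Z₂), |Z| = 1035 Ω, ∠Z = -82.02°

-82.02°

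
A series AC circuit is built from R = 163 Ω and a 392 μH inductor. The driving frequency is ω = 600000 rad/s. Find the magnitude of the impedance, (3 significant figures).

X_L = ωL = 235 Ω
Z = 163 + j235 Ω
|Z| = √(163² + 235²) = 286 Ω

286 Ω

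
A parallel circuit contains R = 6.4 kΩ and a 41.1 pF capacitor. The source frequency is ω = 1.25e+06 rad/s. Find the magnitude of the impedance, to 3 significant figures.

X_C = 1/(ωC) = 19500 Ω
Parallel: admittances add. Y = 1/R + jωC
Y = (0.000156 + j5.14e-05) S
|Y| = 0.000164 S → |Z| = 1/|Y| = 6080 Ω, ∠Z = −∠Y = -18.2°

6080 Ω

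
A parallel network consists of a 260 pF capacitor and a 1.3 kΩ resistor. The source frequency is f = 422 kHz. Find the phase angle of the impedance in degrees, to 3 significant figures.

ω = 2πf = 2.652e+06 rad/s
X_C = 1/(ωC) = 1450 Ω
Parallel: admittances add. Y = 1/R + jωC
Y = (0.000769 + j0.000689) S
|Y| = 0.00103 S → |Z| = 1/|Y| = 968 Ω, ∠Z = −∠Y = -41.9°

-41.9°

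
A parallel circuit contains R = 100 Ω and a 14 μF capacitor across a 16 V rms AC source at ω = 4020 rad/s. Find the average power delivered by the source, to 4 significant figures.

X_C = 1/(ωC) = 17.77 Ω
Parallel: admittances add. Y = 1/R + jωC
Y = (0.01000 + j0.05628) S
|Y| = 0.05716 S → |Z| = 1/|Y| = 17.49 Ω, ∠Z = −∠Y = -79.92°
I = V/|Z| = 914.6 mA
P = VI cos φ = 16 × 0.9146 × cos(-79.92°) = 2.560 W

2.560 W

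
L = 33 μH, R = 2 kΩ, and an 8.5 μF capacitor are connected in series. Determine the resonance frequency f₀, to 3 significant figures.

ω₀ = 1/√(LC) = 1/√(3.3e-05 × 8.5e-06) = 59710 rad/s
f₀ = ω₀/(2π) = 9.50 kHz

9.50 kHz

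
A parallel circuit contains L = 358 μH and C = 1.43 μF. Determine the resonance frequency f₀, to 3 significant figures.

7.03 kHz

ω₀ = 1/√(LC) = 1/√(0.000358 × 1.43e-06) = 44200 rad/s
f₀ = ω₀/(2π) = 7.03 kHz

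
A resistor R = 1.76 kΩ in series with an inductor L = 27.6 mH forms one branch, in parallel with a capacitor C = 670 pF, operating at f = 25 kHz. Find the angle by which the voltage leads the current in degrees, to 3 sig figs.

ω = 2πf = 157100 rad/s
X_L = ωL = 4340 Ω
X_C = 1/(ωC) = 9500 Ω
Branch 1 (R+jX_L): Z₁ = 1760 + j4340 Ω, |Z₁| = 4680 Ω
Branch 2 (−jX_C): Z₂ = −j9500 Ω
Parallel: Z = Z₁Z₂/(Z₁+Z₂), |Z| = 8150 Ω, ∠Z = 49.1°

49.1°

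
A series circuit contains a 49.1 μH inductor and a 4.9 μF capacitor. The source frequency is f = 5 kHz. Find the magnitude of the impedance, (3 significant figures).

ω = 2πf = 31420 rad/s
X_L = ωL = 1.54 Ω
X_C = 1/(ωC) = 6.50 Ω
Net reactance X = X_L − X_C = -4.95 Ω
Z = − j4.95 Ω
|Z| = √(0² + 4.95²) = 4.95 Ω

4.95 Ω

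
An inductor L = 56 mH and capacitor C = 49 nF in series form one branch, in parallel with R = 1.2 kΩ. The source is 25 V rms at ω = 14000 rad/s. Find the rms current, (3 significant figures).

42.6 mA

X_L = ωL = 784 Ω
X_C = 1/(ωC) = 1460 Ω
Branch 1: Z₁ = R = 1200 Ω
Branch 2 (series LC): Z₂ = j(X_L − X_C) = −j674 Ω
Parallel: Z = Z₁Z₂/(Z₁+Z₂), |Z| = 587 Ω, ∠Z = -60.7°
I = V/|Z| = 25/587 = 42.6 mA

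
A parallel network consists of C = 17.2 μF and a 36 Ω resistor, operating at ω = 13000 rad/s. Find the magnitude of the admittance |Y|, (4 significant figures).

X_C = 1/(ωC) = 4.472 Ω
Parallel: admittances add. Y = 1/R + jωC
Y = (0.02778 + j0.2236) S
|Y| = 0.2253 S → |Z| = 1/|Y| = 4.438 Ω, ∠Z = −∠Y = -82.92°

225.3 mS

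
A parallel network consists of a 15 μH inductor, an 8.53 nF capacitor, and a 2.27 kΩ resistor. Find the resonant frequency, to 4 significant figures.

444.9 kHz

ω₀ = 1/√(LC) = 1/√(1.5e-05 × 8.53e-09) = 2.796e+06 rad/s
f₀ = ω₀/(2π) = 444.9 kHz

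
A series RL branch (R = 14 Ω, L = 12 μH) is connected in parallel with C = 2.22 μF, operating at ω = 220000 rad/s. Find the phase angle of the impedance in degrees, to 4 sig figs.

X_L = ωL = 2.640 Ω
X_C = 1/(ωC) = 2.048 Ω
Branch 1 (R+jX_L): Z₁ = 14.00 + j2.640 Ω, |Z₁| = 14.25 Ω
Branch 2 (−jX_C): Z₂ = −j2.048 Ω
Parallel: Z = Z₁Z₂/(Z₁+Z₂), |Z| = 2.082 Ω, ∠Z = -81.74°

-81.74°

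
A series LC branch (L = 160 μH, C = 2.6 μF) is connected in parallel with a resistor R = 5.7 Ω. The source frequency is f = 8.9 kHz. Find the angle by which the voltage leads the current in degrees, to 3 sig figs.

ω = 2πf = 55920 rad/s
X_L = ωL = 8.95 Ω
X_C = 1/(ωC) = 6.88 Ω
Branch 1: Z₁ = R = 5.70 Ω
Branch 2 (series LC): Z₂ = j(X_L − X_C) = j2.07 Ω
Parallel: Z = Z₁Z₂/(Z₁+Z₂), |Z| = 1.95 Ω, ∠Z = 70.0°

70.0°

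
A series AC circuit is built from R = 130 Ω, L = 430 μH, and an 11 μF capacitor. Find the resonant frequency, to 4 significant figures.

2.314 kHz

ω₀ = 1/√(LC) = 1/√(0.00043 × 1.1e-05) = 14540 rad/s
f₀ = ω₀/(2π) = 2.314 kHz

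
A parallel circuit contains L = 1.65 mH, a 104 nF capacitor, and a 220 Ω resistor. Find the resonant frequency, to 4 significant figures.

12.15 kHz

ω₀ = 1/√(LC) = 1/√(0.00165 × 1.04e-07) = 76340 rad/s
f₀ = ω₀/(2π) = 12.15 kHz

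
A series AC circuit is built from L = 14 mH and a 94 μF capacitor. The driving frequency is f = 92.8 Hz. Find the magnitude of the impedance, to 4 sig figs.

ω = 2πf = 583.1 rad/s
X_L = ωL = 8.163 Ω
X_C = 1/(ωC) = 18.25 Ω
Net reactance X = X_L − X_C = -10.08 Ω
Z = − j10.08 Ω
|Z| = √(0² + 10.08²) = 10.08 Ω

10.08 Ω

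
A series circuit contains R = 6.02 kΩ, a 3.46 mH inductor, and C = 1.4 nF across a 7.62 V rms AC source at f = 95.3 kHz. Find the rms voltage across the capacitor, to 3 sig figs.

1.49 V

ω = 2πf = 598800 rad/s
X_L = ωL = 2070 Ω
X_C = 1/(ωC) = 1190 Ω
Net reactance X = X_L − X_C = 879 Ω
Z = 6020 + j879 Ω
|Z| = √(6020² + 879²) = 6080 Ω
I = V/|Z| = 1.25 mA
V_C = I·|Z_C| = 0.00125 × 1190 = 1.49 V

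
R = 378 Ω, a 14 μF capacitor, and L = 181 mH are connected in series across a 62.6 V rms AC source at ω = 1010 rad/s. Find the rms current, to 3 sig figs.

159 mA

X_L = ωL = 183 Ω
X_C = 1/(ωC) = 70.7 Ω
Net reactance X = X_L − X_C = 112 Ω
Z = 378 + j112 Ω
|Z| = √(378² + 112²) = 394 Ω
I = V/|Z| = 62.6/394 = 159 mA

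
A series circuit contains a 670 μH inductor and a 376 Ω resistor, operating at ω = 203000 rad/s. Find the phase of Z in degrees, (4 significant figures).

19.89°

X_L = ωL = 136.0 Ω
Z = 376.0 + j136.0 Ω
|Z| = √(376.0² + 136.0²) = 399.8 Ω
∠Z = arctan(136.0/376.0) = 19.89°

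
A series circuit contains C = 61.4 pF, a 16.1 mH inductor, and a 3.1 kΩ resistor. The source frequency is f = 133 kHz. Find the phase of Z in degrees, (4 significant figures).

-62.81°

ω = 2πf = 835700 rad/s
X_L = ωL = 13450 Ω
X_C = 1/(ωC) = 19490 Ω
Net reactance X = X_L − X_C = -6035 Ω
Z = 3100 − j6035 Ω
|Z| = √(3100² + 6035²) = 6785 Ω
∠Z = arctan(-6035/3100) = -62.81°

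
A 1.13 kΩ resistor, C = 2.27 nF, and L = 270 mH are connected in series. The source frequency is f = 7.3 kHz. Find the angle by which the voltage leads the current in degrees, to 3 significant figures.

ω = 2πf = 45870 rad/s
X_L = ωL = 12400 Ω
X_C = 1/(ωC) = 9600 Ω
Net reactance X = X_L − X_C = 2780 Ω
Z = 1130 + j2780 Ω
|Z| = √(1130² + 2780²) = 3000 Ω
∠Z = arctan(2780/1130) = 67.9°

67.9°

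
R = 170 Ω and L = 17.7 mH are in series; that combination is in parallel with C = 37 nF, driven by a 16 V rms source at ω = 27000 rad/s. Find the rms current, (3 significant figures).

X_L = ωL = 478 Ω
X_C = 1/(ωC) = 1000 Ω
Branch 1 (R+jX_L): Z₁ = 170 + j478 Ω, |Z₁| = 507 Ω
Branch 2 (−jX_C): Z₂ = −j1000 Ω
Parallel: Z = Z₁Z₂/(Z₁+Z₂), |Z| = 923 Ω, ∠Z = 52.4°
I = V/|Z| = 16/923 = 17.3 mA

17.3 mA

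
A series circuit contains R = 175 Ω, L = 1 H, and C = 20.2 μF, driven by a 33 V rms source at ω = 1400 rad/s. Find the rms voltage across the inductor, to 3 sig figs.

X_L = ωL = 1400 Ω
X_C = 1/(ωC) = 35.4 Ω
Net reactance X = X_L − X_C = 1360 Ω
Z = 175 + j1360 Ω
|Z| = √(175² + 1360²) = 1380 Ω
I = V/|Z| = 24.0 mA
V_L = I·|Z_L| = 0.0240 × 1400 = 33.6 V

33.6 V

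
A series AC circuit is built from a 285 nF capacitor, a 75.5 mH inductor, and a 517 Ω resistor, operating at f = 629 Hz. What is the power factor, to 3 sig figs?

ω = 2πf = 3952 rad/s
X_L = ωL = 298 Ω
X_C = 1/(ωC) = 888 Ω
Net reactance X = X_L − X_C = -589 Ω
Z = 517 − j589 Ω
|Z| = √(517² + 589²) = 784 Ω
∠Z = arctan(-589/517) = -48.7°
cos φ = cos(-48.7°) = 0.659

0.659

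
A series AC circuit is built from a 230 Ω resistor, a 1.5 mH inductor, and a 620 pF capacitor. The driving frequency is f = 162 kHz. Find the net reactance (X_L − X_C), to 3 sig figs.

-57.8 Ω

ω = 2πf = 1.018e+06 rad/s
X_L = ωL = 1530 Ω
X_C = 1/(ωC) = 1580 Ω
X = 1530 − 1580 = -57.8 Ω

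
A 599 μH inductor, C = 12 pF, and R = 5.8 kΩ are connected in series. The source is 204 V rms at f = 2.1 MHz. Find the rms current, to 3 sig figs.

ω = 2πf = 1.319e+07 rad/s
X_L = ωL = 7900 Ω
X_C = 1/(ωC) = 6320 Ω
Net reactance X = X_L − X_C = 1590 Ω
Z = 5800 + j1590 Ω
|Z| = √(5800² + 1590²) = 6010 Ω
I = V/|Z| = 204/6010 = 33.9 mA

33.9 mA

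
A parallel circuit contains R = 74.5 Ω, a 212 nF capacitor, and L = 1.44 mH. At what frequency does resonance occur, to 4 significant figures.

9.109 kHz

ω₀ = 1/√(LC) = 1/√(0.00144 × 2.12e-07) = 57230 rad/s
f₀ = ω₀/(2π) = 9.109 kHz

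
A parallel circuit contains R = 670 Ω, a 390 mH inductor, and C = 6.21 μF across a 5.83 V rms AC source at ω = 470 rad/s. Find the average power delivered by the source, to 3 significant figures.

X_L = ωL = 183 Ω
X_C = 1/(ωC) = 343 Ω
Parallel: admittances add. Y = 1/R + 1/(jωL) + jωC
Y = (0.00149 − j0.00254) S
|Y| = 0.00294 S → |Z| = 1/|Y| = 340 Ω, ∠Z = −∠Y = 59.5°
I = V/|Z| = 17.2 mA
P = VI cos φ = 5.83 × 0.0172 × cos(59.5°) = 50.7 mW

50.7 mW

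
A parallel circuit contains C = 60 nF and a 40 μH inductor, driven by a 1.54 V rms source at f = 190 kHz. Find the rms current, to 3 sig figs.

78.1 mA

ω = 2πf = 1.194e+06 rad/s
X_L = ωL = 47.8 Ω
X_C = 1/(ωC) = 14.0 Ω
Parallel: admittances add. Y = 1/(jωL) + jωC
Y = (0 + j0.0507) S
|Y| = 0.0507 S → |Z| = 1/|Y| = 19.7 Ω, ∠Z = −∠Y = -90.0°
I = V/|Z| = 1.54/19.7 = 78.1 mA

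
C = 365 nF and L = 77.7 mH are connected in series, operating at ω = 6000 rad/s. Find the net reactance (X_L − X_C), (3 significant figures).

9.58 Ω

X_L = ωL = 466 Ω
X_C = 1/(ωC) = 457 Ω
X = 466 − 457 = 9.58 Ω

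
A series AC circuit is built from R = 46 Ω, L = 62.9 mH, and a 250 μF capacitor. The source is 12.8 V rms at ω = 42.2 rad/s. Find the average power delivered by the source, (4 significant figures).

710.7 mW

X_L = ωL = 2.654 Ω
X_C = 1/(ωC) = 94.79 Ω
Net reactance X = X_L − X_C = -92.13 Ω
Z = 46.00 − j92.13 Ω
|Z| = √(46.00² + 92.13²) = 103.0 Ω
∠Z = arctan(-92.13/46.00) = -63.47°
I = V/|Z| = 124.3 mA
P = VI cos φ = 12.8 × 0.1243 × cos(-63.47°) = 710.7 mW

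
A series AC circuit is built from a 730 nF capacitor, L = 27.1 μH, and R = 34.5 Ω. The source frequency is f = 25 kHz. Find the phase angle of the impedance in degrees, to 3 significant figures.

ω = 2πf = 157100 rad/s
X_L = ωL = 4.26 Ω
X_C = 1/(ωC) = 8.72 Ω
Net reactance X = X_L − X_C = -4.46 Ω
Z = 34.5 − j4.46 Ω
|Z| = √(34.5² + 4.46²) = 34.8 Ω
∠Z = arctan(-4.46/34.5) = -7.37°

-7.37°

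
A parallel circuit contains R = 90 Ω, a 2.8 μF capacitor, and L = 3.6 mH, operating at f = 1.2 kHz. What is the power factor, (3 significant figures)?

ω = 2πf = 7540 rad/s
X_L = ωL = 27.1 Ω
X_C = 1/(ωC) = 47.4 Ω
Parallel: admittances add. Y = 1/R + 1/(jωL) + jωC
Y = (0.0111 − j0.0157) S
|Y| = 0.0193 S → |Z| = 1/|Y| = 51.9 Ω, ∠Z = −∠Y = 54.8°
cos φ = cos(54.8°) = 0.577

0.577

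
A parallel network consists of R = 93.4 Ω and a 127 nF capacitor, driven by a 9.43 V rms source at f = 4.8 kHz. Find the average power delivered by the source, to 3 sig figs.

952 mW

ω = 2πf = 30160 rad/s
X_C = 1/(ωC) = 261 Ω
Parallel: admittances add. Y = 1/R + jωC
Y = (0.0107 + j0.00383) S
|Y| = 0.0114 S → |Z| = 1/|Y| = 87.9 Ω, ∠Z = −∠Y = -19.7°
I = V/|Z| = 107 mA
P = VI cos φ = 9.43 × 0.107 × cos(-19.7°) = 952 mW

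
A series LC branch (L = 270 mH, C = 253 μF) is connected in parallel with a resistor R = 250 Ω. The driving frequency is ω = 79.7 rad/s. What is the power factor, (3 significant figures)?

0.112

X_L = ωL = 21.5 Ω
X_C = 1/(ωC) = 49.6 Ω
Branch 1: Z₁ = R = 250 Ω
Branch 2 (series LC): Z₂ = j(X_L − X_C) = −j28.1 Ω
Parallel: Z = Z₁Z₂/(Z₁+Z₂), |Z| = 27.9 Ω, ∠Z = -83.6°
cos φ = cos(-83.6°) = 0.112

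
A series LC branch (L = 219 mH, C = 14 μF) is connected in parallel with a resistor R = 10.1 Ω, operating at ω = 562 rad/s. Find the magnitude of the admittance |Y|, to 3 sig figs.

268 mS

X_L = ωL = 123 Ω
X_C = 1/(ωC) = 127 Ω
Branch 1: Z₁ = R = 10.1 Ω
Branch 2 (series LC): Z₂ = j(X_L − X_C) = −j4.02 Ω
Parallel: Z = Z₁Z₂/(Z₁+Z₂), |Z| = 3.73 Ω, ∠Z = -68.3°
|Y| = 1/|Z| = 268 mS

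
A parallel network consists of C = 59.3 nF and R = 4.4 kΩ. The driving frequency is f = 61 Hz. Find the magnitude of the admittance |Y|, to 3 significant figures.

228 μS

ω = 2πf = 383.3 rad/s
X_C = 1/(ωC) = 44000 Ω
Parallel: admittances add. Y = 1/R + jωC
Y = (0.000227 + j2.27e-05) S
|Y| = 0.000228 S → |Z| = 1/|Y| = 4380 Ω, ∠Z = −∠Y = -5.71°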